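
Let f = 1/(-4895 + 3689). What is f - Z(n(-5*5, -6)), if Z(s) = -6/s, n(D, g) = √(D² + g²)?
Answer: -1/1206 + 6*√661/661 ≈ 0.23254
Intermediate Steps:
f = -1/1206 (f = 1/(-1206) = -1/1206 ≈ -0.00082919)
f - Z(n(-5*5, -6)) = -1/1206 - (-6)/(√((-5*5)² + (-6)²)) = -1/1206 - (-6)/(√((-25)² + 36)) = -1/1206 - (-6)/(√(625 + 36)) = -1/1206 - (-6)/(√661) = -1/1206 - (-6)*√661/661 = -1/1206 + 6*√661/661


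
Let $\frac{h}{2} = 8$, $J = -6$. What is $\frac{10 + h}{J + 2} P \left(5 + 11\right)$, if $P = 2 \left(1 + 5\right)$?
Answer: $-1248$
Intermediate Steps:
$h = 16$ ($h = 2 \cdot 8 = 16$)
$P = 12$ ($P = 2 \cdot 6 = 12$)
$\frac{10 + h}{J + 2} P \left(5 + 11\right) = \frac{10 + 16}{-6 + 2} \cdot 12 \left(5 + 11\right) = \frac{26}{-4} \cdot 12 \cdot 16 = 26 \left(- \frac{1}{4}\right) 12 \cdot 16 = \left(- \frac{13}{2}\right) 12 \cdot 16 = \left(-78\right) 16 = -1248$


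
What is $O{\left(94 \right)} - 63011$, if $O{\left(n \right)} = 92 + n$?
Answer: $-62825$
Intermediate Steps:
$O{\left(94 \right)} - 63011 = \left(92 + 94\right) - 63011 = 186 + \left(-166050 + 103039\right) = 186 - 63011 = -62825$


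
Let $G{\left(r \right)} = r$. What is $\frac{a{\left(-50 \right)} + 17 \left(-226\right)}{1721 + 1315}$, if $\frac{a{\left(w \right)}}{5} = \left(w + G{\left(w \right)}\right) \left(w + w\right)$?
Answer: $\frac{7693}{506} \approx 15.204$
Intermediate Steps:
$a{\left(w \right)} = 20 w^{2}$ ($a{\left(w \right)} = 5 \left(w + w\right) \left(w + w\right) = 5 \cdot 2 w 2 w = 5 \cdot 4 w^{2} = 20 w^{2}$)
$\frac{a{\left(-50 \right)} + 17 \left(-226\right)}{1721 + 1315} = \frac{20 \left(-50\right)^{2} + 17 \left(-226\right)}{1721 + 1315} = \frac{20 \cdot 2500 - 3842}{3036} = \left(50000 - 3842\right) \frac{1}{3036} = 46158 \cdot \frac{1}{3036} = \frac{7693}{506}$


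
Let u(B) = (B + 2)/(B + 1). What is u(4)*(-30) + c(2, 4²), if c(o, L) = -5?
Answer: -41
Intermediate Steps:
u(B) = (2 + B)/(1 + B)
u(4)*(-30) + c(2, 4²) = ((2 + 4)/(1 + 4))*(-30) - 5 = (6/5)*(-30) - 5 = -36 - 5 = -41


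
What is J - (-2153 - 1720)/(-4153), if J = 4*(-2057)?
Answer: -34174757/4153 ≈ -8228.9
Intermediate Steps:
J = -8228
J - (-2153 - 1720)/(-4153) = -8228 - (-2153 - 1720)/(-4153) = -8228 - (-3873)*(-1)/4153 = -8228 - 1*3873/4153 = -8228 - 3873/4153 = -34174757/4153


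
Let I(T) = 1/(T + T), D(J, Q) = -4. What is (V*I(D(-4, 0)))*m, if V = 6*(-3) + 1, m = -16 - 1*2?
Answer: -153/4 ≈ -38.250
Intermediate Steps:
m = -18 (m = -16 - 2 = -18)
I(T) = 1/(2*T)
V = -17 (V = -18 + 1 = -17)
(V*I(D(-4, 0)))*m = -17/(2*(-4))*(-18) = -17*(-1)/(2*4)*(-18) = -17*(-1/8)*(-18) = (17/8)*(-18) = -153/4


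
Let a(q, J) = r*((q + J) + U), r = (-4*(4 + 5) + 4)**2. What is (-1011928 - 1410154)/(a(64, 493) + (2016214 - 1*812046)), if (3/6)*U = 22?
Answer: -63739/47884 ≈ -1.3311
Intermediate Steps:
U = 44 (U = 2*22 = 44)
r = 1024 (r = (-4*9 + 4)**2 = (-36 + 4)**2 = (-32)**2 = 1024)
a(q, J) = 45056 + 1024*J + 1024*q (a(q, J) = 1024*((q + J) + 44) = 1024*((J + q) + 44) = 1024*(44 + J + q) = 45056 + 1024*J + 1024*q)
(-1011928 - 1410154)/(a(64, 493) + (2016214 - 1*812046)) = (-1011928 - 1410154)/((45056 + 1024*493 + 1024*64) + (2016214 - 1*812046)) = -2422082/((45056 + 504832 + 65536) + (2016214 - 812046)) = -2422082/(615424 + 1204168) = -2422082/1819592 = -2422082*1/1819592 = -63739/47884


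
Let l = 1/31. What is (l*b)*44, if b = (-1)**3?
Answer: -44/31 ≈ -1.4194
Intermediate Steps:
b = -1
l = 1/31 ≈ 0.032258
(l*b)*44 = ((1/31)*(-1))*44 = -1/31*44 = -44/31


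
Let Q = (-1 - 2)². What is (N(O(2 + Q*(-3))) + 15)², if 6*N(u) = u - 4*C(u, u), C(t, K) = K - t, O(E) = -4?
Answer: 1849/9 ≈ 205.44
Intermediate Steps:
Q = 9 (Q = (-3)² = 9)
N(u) = u/6 (N(u) = (u - 4*(u - u))/6 = (u - 4*0)/6 = (u + 0)/6 = u/6)
(N(O(2 + Q*(-3))) + 15)² = ((⅙)*(-4) + 15)² = (-⅔ + 15)² = (43/3)² = 1849/9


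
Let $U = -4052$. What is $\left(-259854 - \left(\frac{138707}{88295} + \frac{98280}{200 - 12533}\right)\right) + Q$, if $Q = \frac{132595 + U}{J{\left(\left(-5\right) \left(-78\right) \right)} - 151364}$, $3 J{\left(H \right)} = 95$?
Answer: $- \frac{42820990007817317084}{164792169287765} \approx -2.5985 \cdot 10^{5}$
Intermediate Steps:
$J{\left(H \right)} = \frac{95}{3}$ ($J{\left(H \right)} = \frac{1}{3} \cdot 95 = \frac{95}{3}$)
$Q = - \frac{385629}{453997}$ ($Q = \frac{132595 - 4052}{\frac{95}{3} - 151364} = \frac{128543}{- \frac{453997}{3}} = 128543 \left(- \frac{3}{453997}\right) = - \frac{385629}{453997} \approx -0.84941$)
$\left(-259854 - \left(\frac{138707}{88295} + \frac{98280}{200 - 12533}\right)\right) + Q = \left(-259854 - \left(\frac{138707}{88295} + \frac{98280}{200 - 12533}\right)\right) - \frac{385629}{453997} = \left(-259854 - \left(\frac{138707}{88295} + \frac{98280}{-12333}\right)\right) - \frac{385629}{453997} = \left(-259854 - - \frac{2322319723}{362980745}\right) - \frac{385629}{453997} = \left(-259854 + \left(\frac{32760}{4111} - \frac{138707}{88295}\right)\right) - \frac{385629}{453997} = \left(-259854 + \frac{2322319723}{362980745}\right) - \frac{385629}{453997} = - \frac{94319676191507}{362980745} - \frac{385629}{453997} = - \frac{42820990007817317084}{164792169287765}$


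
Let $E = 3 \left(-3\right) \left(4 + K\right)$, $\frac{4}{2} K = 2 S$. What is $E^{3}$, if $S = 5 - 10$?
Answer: $729$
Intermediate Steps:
$S = -5$ ($S = 5 - 10 = -5$)
$K = -5$ ($K = \frac{2 \left(-5\right)}{2} = \frac{1}{2} \left(-10\right) = -5$)
$E = 9$ ($E = 3 \left(-3\right) \left(4 - 5\right) = \left(-9\right) \left(-1\right) = 9$)
$E^{3} = 9^{3} = 729$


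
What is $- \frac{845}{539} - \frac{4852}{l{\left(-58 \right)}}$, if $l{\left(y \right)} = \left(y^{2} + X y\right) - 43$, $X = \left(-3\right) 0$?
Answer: $- \frac{5421473}{1790019} \approx -3.0287$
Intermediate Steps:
$X = 0$
$l{\left(y \right)} = -43 + y^{2}$ ($l{\left(y \right)} = \left(y^{2} + 0 y\right) - 43 = \left(y^{2} + 0\right) - 43 = y^{2} - 43 = -43 + y^{2}$)
$- \frac{845}{539} - \frac{4852}{l{\left(-58 \right)}} = - \frac{845}{539} - \frac{4852}{-43 + \left(-58\right)^{2}} = \left(-845\right) \frac{1}{539} - \frac{4852}{-43 + 3364} = - \frac{845}{539} - \frac{4852}{3321} = - \frac{5421473}{1790019}$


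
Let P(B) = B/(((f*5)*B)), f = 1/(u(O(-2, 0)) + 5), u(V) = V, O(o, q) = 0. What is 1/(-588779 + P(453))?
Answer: -1/588778 ≈ -1.6984e-6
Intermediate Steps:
f = ⅕ (f = 1/(0 + 5) = 1/5 = ⅕ ≈ 0.20000)
P(B) = 1 (P(B) = B/((((⅕)*5)*B)) = B/((1*B)) = B/B = 1)
1/(-588779 + P(453)) = 1/(-588779 + 1) = 1/(-588778) = -1/588778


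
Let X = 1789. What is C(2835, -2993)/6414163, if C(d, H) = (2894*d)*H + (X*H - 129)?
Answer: -24561393176/6414163 ≈ -3829.2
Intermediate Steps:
C(d, H) = -129 + 1789*H + 2894*H*d (C(d, H) = (2894*d)*H + (1789*H - 129) = 2894*H*d + (-129 + 1789*H) = -129 + 1789*H + 2894*H*d)
C(2835, -2993)/6414163 = (-129 + 1789*(-2993) + 2894*(-2993)*2835)/6414163 = (-129 - 5354477 - 24556038570)*(1/6414163) = -24561393176*1/6414163 = -24561393176/6414163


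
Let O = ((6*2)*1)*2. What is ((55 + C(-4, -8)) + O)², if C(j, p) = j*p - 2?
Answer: 11881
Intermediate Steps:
C(j, p) = -2 + j*p
O = 24 (O = (12*1)*2 = 12*2 = 24)
((55 + C(-4, -8)) + O)² = ((55 + (-2 - 4*(-8))) + 24)² = ((55 + (-2 + 32)) + 24)² = ((55 + 30) + 24)² = (85 + 24)² = 109² = 11881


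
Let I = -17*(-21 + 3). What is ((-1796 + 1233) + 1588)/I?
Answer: 1025/306 ≈ 3.3497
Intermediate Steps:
I = 306 (I = -17*(-18) = 306)
((-1796 + 1233) + 1588)/I = ((-1796 + 1233) + 1588)/306 = (-563 + 1588)*(1/306) = 1025*(1/306) = 1025/306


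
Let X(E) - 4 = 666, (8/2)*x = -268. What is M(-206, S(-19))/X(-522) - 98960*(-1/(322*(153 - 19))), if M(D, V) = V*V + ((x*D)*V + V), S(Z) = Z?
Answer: -20958928/53935 ≈ -388.60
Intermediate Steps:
x = -67 (x = (¼)*(-268) = -67)
X(E) = 670 (X(E) = 4 + 666 = 670)
M(D, V) = V + V² - 67*D*V (M(D, V) = V*V + ((-67*D)*V + V) = V² + (-67*D*V + V) = V² + (V - 67*D*V) = V + V² - 67*D*V)
M(-206, S(-19))/X(-522) - 98960*(-1/(322*(153 - 19))) = -19*(1 - 19 - 67*(-206))/670 - 98960*(-1/(322*(153 - 19))) = -19*(1 - 19 + 13802)*(1/670) - 98960/((-322*134)) = -19*13784*(1/670) - 98960/(-43148) = -261896*1/670 - 98960*(-1/43148) = -130948/335 + 24740/10787 = -20958928/53935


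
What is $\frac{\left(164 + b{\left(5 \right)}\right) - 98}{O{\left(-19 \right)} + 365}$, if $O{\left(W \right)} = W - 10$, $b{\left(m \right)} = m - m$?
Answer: $\frac{11}{56} \approx 0.19643$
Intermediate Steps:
$b{\left(m \right)} = 0$
$O{\left(W \right)} = -10 + W$
$\frac{\left(164 + b{\left(5 \right)}\right) - 98}{O{\left(-19 \right)} + 365} = \frac{\left(164 + 0\right) - 98}{\left(-10 - 19\right) + 365} = \frac{164 - 98}{-29 + 365} = \frac{66}{336} = 66 \cdot \frac{1}{336} = \frac{11}{56}$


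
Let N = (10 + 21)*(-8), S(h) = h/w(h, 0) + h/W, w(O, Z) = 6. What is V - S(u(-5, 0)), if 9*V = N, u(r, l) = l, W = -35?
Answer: -248/9 ≈ -27.556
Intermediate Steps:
S(h) = 29*h/210 (S(h) = h/6 + h/(-35) = h*(⅙) + h*(-1/35) = h/6 - h/35 = 29*h/210)
N = -248 (N = 31*(-8) = -248)
V = -248/9 (V = (⅑)*(-248) = -248/9 ≈ -27.556)
V - S(u(-5, 0)) = -248/9 - 29*0/210 = -248/9 - 1*0 = -248/9 + 0 = -248/9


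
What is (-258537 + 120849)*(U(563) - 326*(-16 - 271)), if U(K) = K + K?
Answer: -13037401344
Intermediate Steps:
U(K) = 2*K
(-258537 + 120849)*(U(563) - 326*(-16 - 271)) = (-258537 + 120849)*(2*563 - 326*(-16 - 271)) = -137688*(1126 - 326*(-287)) = -137688*(1126 + 93562) = -137688*94688 = -13037401344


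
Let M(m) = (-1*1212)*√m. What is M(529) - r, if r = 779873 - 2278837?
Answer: 1471088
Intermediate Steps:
M(m) = -1212*√m
r = -1498964
M(529) - r = -1212*√529 - 1*(-1498964) = -1212*23 + 1498964 = -27876 + 1498964 = 1471088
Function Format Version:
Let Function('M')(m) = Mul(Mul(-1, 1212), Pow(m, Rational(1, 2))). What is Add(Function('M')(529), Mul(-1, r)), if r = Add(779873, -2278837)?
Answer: 1471088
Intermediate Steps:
Function('M')(m) = Mul(-1212, Pow(m, Rational(1, 2)))
r = -1498964
Add(Function('M')(529), Mul(-1, r)) = Add(Mul(-1212, Pow(529, Rational(1, 2))), Mul(-1, -1498964)) = Add(Mul(-1212, 23), 1498964) = Add(-27876, 1498964) = 1471088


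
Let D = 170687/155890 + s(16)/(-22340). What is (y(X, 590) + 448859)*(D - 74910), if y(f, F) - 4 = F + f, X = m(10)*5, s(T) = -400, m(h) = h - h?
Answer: -5862583739718292813/174129130 ≈ -3.3668e+10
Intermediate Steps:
m(h) = 0
D = 193775179/174129130 (D = 170687/155890 - 400/(-22340) = 170687*(1/155890) - 400*(-1/22340) = 170687/155890 + 20/1117 = 193775179/174129130 ≈ 1.1128)
X = 0 (X = 0*5 = 0)
y(f, F) = 4 + F + f (y(f, F) = 4 + (F + f) = 4 + F + f)
(y(X, 590) + 448859)*(D - 74910) = ((4 + 590 + 0) + 448859)*(193775179/174129130 - 74910) = (594 + 448859)*(-13043819353121/174129130) = 449453*(-13043819353121/174129130) = -5862583739718292813/174129130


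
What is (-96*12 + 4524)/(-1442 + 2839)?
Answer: 3372/1397 ≈ 2.4137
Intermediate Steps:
(-96*12 + 4524)/(-1442 + 2839) = (-1152 + 4524)/1397 = 3372*(1/1397) = 3372/1397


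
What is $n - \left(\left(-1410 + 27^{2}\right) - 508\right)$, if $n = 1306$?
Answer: $2495$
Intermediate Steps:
$n - \left(\left(-1410 + 27^{2}\right) - 508\right) = 1306 - \left(\left(-1410 + 27^{2}\right) - 508\right) = 1306 - \left(\left(-1410 + 729\right) - 508\right) = 1306 - \left(-681 - 508\right) = 1306 - -1189 = 1306 + 1189 = 2495$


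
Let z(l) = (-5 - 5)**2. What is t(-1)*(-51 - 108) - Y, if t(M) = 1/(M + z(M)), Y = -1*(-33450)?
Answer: -1103903/33 ≈ -33452.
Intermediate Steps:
Y = 33450
z(l) = 100 (z(l) = (-10)**2 = 100)
t(M) = 1/(100 + M) (t(M) = 1/(M + 100) = 1/(100 + M))
t(-1)*(-51 - 108) - Y = (-51 - 108)/(100 - 1) - 1*33450 = -159/99 - 33450 = (1/99)*(-159) - 33450 = -53/33 - 33450 = -1103903/33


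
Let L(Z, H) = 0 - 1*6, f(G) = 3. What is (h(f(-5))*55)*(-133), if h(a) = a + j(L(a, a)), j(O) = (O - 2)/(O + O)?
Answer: -80465/3 ≈ -26822.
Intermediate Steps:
L(Z, H) = -6 (L(Z, H) = 0 - 6 = -6)
j(O) = (-2 + O)/(2*O) (j(O) = (-2 + O)/((2*O)) = (-2 + O)*(1/(2*O)) = (-2 + O)/(2*O))
h(a) = 2/3 + a (h(a) = a + (1/2)*(-2 - 6)/(-6) = a + (1/2)*(-1/6)*(-8) = a + 2/3 = 2/3 + a)
(h(f(-5))*55)*(-133) = ((2/3 + 3)*55)*(-133) = ((11/3)*55)*(-133) = (605/3)*(-133) = -80465/3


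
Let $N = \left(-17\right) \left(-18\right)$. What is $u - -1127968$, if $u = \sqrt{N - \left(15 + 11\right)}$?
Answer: $1127968 + 2 \sqrt{70} \approx 1.128 \cdot 10^{6}$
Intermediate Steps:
$N = 306$
$u = 2 \sqrt{70}$ ($u = \sqrt{306 - \left(15 + 11\right)} = \sqrt{306 - 26} = \sqrt{280} = 2 \sqrt{70} \approx 16.733$)
$u - -1127968 = 2 \sqrt{70} - -1127968 = 2 \sqrt{70} + 1127968 = 1127968 + 2 \sqrt{70}$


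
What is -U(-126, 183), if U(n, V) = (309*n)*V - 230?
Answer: 7125152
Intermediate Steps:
U(n, V) = -230 + 309*V*n (U(n, V) = 309*V*n - 230 = -230 + 309*V*n)
-U(-126, 183) = -(-230 + 309*183*(-126)) = -(-230 - 7124922) = -1*(-7125152) = 7125152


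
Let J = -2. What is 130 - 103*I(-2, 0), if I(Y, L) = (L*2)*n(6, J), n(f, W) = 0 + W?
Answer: 130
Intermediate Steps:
n(f, W) = W
I(Y, L) = -4*L (I(Y, L) = (L*2)*(-2) = (2*L)*(-2) = -4*L)
130 - 103*I(-2, 0) = 130 - (-412)*0 = 130 - 103*0 = 130 + 0 = 130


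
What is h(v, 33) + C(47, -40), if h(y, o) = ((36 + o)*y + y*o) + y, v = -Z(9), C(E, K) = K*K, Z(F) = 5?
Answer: 1085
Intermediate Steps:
C(E, K) = K²
v = -5 (v = -1*5 = -5)
h(y, o) = y + o*y + y*(36 + o) (h(y, o) = (y*(36 + o) + o*y) + y = (o*y + y*(36 + o)) + y = y + o*y + y*(36 + o))
h(v, 33) + C(47, -40) = -5*(37 + 2*33) + (-40)² = -5*(37 + 66) + 1600 = -5*103 + 1600 = -515 + 1600 = 1085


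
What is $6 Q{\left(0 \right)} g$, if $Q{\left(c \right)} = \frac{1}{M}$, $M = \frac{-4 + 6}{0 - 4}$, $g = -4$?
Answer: $48$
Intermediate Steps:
$M = - \frac{1}{2}$ ($M = \frac{2}{-4} = 2 \left(- \frac{1}{4}\right) = - \frac{1}{2} \approx -0.5$)
$Q{\left(c \right)} = -2$ ($Q{\left(c \right)} = \frac{1}{- \frac{1}{2}} = -2$)
$6 Q{\left(0 \right)} g = 6 \left(-2\right) \left(-4\right) = \left(-12\right) \left(-4\right) = 48$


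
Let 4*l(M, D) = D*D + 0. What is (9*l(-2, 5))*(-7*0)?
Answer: 0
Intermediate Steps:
l(M, D) = D²/4 (l(M, D) = (D*D + 0)/4 = (D² + 0)/4 = D²/4)
(9*l(-2, 5))*(-7*0) = (9*((¼)*5²))*(-7*0) = (9*((¼)*25))*0 = (9*(25/4))*0 = (225/4)*0 = 0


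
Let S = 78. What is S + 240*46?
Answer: 11118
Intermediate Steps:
S + 240*46 = 78 + 240*46 = 78 + 11040 = 11118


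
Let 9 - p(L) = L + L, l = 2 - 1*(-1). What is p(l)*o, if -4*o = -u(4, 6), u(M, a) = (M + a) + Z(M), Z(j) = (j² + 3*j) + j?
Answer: 63/2 ≈ 31.500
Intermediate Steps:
l = 3 (l = 2 + 1 = 3)
Z(j) = j² + 4*j
u(M, a) = M + a + M*(4 + M) (u(M, a) = (M + a) + M*(4 + M) = M + a + M*(4 + M))
p(L) = 9 - 2*L (p(L) = 9 - (L + L) = 9 - 2*L)
o = 21/2 (o = -(-1)*(4 + 6 + 4*(4 + 4))/4 = -(-1)*(4 + 6 + 4*8)/4 = -(-1)*(4 + 6 + 32)/4 = -(-1)*42/4 = -¼*(-42) = 21/2 ≈ 10.500)
p(l)*o = (9 - 2*3)*(21/2) = (9 - 6)*(21/2) = 3*(21/2) = 63/2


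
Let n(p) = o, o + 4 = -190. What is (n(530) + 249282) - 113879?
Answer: 135209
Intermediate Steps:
o = -194 (o = -4 - 190 = -194)
n(p) = -194
(n(530) + 249282) - 113879 = (-194 + 249282) - 113879 = 249088 - 113879 = 135209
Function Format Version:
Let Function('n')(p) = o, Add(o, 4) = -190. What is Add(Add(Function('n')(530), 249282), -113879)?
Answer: 135209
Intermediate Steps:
o = -194 (o = Add(-4, -190) = -194)
Function('n')(p) = -194
Add(Add(Function('n')(530), 249282), -113879) = Add(Add(-194, 249282), -113879) = Add(249088, -113879) = 135209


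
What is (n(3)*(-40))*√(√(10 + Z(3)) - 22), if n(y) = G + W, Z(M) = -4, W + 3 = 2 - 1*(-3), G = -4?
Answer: 80*√(-22 + √6) ≈ 353.73*I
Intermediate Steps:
W = 2 (W = -3 + (2 - 1*(-3)) = -3 + (2 + 3) = -3 + 5 = 2)
n(y) = -2 (n(y) = -4 + 2 = -2)
(n(3)*(-40))*√(√(10 + Z(3)) - 22) = (-2*(-40))*√(√(10 - 4) - 22) = 80*√(√6 - 22) = 80*√(-22 + √6)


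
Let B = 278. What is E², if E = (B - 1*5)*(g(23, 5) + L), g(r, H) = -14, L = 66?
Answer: 201526416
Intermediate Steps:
E = 14196 (E = (278 - 1*5)*(-14 + 66) = (278 - 5)*52 = 273*52 = 14196)
E² = 14196² = 201526416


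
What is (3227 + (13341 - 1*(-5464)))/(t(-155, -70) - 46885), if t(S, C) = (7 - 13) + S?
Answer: -3672/7841 ≈ -0.46831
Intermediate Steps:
t(S, C) = -6 + S
(3227 + (13341 - 1*(-5464)))/(t(-155, -70) - 46885) = (3227 + (13341 - 1*(-5464)))/((-6 - 155) - 46885) = (3227 + (13341 + 5464))/(-161 - 46885) = (3227 + 18805)/(-47046) = 22032*(-1/47046) = -3672/7841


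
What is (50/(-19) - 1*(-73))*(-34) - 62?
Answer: -46636/19 ≈ -2454.5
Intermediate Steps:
(50/(-19) - 1*(-73))*(-34) - 62 = (50*(-1/19) + 73)*(-34) - 62 = (-50/19 + 73)*(-34) - 62 = (1337/19)*(-34) - 62 = -45458/19 - 62 = -46636/19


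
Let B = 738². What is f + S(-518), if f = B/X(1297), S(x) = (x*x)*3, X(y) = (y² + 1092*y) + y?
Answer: 1247638449702/1549915 ≈ 8.0497e+5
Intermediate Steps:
X(y) = y² + 1093*y
S(x) = 3*x² (S(x) = x²*3 = 3*x²)
B = 544644
f = 272322/1549915 (f = 544644/((1297*(1093 + 1297))) = 544644/((1297*2390)) = 544644/3099830 = 544644*(1/3099830) = 272322/1549915 ≈ 0.17570)
f + S(-518) = 272322/1549915 + 3*(-518)² = 272322/1549915 + 3*268324 = 272322/1549915 + 804972 = 1247638449702/1549915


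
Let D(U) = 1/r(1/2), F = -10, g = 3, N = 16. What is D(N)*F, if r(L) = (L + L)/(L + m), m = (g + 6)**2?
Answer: -815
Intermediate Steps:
m = 81 (m = (3 + 6)**2 = 9**2 = 81)
r(L) = 2*L/(81 + L) (r(L) = (L + L)/(L + 81) = (2*L)/(81 + L) = 2*L/(81 + L))
D(U) = 163/2 (D(U) = 1/(2/(2*(81 + 1/2))) = 1/(2*(1/2)/(81 + 1/2)) = 1/(2*(1/2)/(163/2)) = 1/(2*(1/2)*(2/163)) = 1/(2/163) = 163/2)
D(N)*F = (163/2)*(-10) = -815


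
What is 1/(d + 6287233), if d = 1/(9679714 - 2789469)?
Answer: 6890245/43320575742086 ≈ 1.5905e-7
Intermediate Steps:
d = 1/6890245 ≈ 1.4513e-7
1/(d + 6287233) = 1/(1/6890245 + 6287233) = 1/(43320575742086/6890245) = 6890245/43320575742086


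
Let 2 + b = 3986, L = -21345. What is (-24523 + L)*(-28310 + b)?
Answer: 1115784968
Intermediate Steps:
b = 3984 (b = -2 + 3986 = 3984)
(-24523 + L)*(-28310 + b) = (-24523 - 21345)*(-28310 + 3984) = -45868*(-24326) = 1115784968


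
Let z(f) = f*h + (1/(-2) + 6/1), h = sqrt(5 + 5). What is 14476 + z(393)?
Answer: 28963/2 + 393*sqrt(10) ≈ 15724.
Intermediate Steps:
h = sqrt(10) ≈ 3.1623
z(f) = 11/2 + f*sqrt(10) (z(f) = f*sqrt(10) + (1/(-2) + 6/1) = f*sqrt(10) + (1*(-1/2) + 6*1) = f*sqrt(10) + (-1/2 + 6) = f*sqrt(10) + 11/2 = 11/2 + f*sqrt(10))
14476 + z(393) = 14476 + (11/2 + 393*sqrt(10)) = 28963/2 + 393*sqrt(10)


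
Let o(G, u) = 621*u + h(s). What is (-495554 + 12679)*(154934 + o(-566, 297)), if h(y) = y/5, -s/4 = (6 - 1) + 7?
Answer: -163869136025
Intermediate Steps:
s = -48 (s = -4*((6 - 1) + 7) = -4*(5 + 7) = -4*12 = -48)
h(y) = y/5 (h(y) = y*(⅕) = y/5)
o(G, u) = -48/5 + 621*u (o(G, u) = 621*u + (⅕)*(-48) = 621*u - 48/5 = -48/5 + 621*u)
(-495554 + 12679)*(154934 + o(-566, 297)) = (-495554 + 12679)*(154934 + (-48/5 + 621*297)) = -482875*(154934 + (-48/5 + 184437)) = -482875*(154934 + 922137/5) = -482875*1696807/5 = -163869136025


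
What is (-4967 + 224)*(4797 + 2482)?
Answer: -34524297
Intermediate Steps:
(-4967 + 224)*(4797 + 2482) = -4743*7279 = -34524297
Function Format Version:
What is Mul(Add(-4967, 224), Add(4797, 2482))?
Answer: -34524297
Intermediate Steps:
Mul(Add(-4967, 224), Add(4797, 2482)) = Mul(-4743, 7279) = -34524297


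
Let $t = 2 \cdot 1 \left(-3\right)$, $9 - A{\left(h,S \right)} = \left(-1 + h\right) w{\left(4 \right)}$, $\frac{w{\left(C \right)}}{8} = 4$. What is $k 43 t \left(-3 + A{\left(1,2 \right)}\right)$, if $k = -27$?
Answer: $41796$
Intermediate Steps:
$w{\left(C \right)} = 32$ ($w{\left(C \right)} = 8 \cdot 4 = 32$)
$A{\left(h,S \right)} = 41 - 32 h$ ($A{\left(h,S \right)} = 9 - \left(-1 + h\right) 32 = 9 - \left(-32 + 32 h\right) = 41 - 32 h$)
$t = -6$ ($t = 2 \left(-3\right) = -6$)
$k 43 t \left(-3 + A{\left(1,2 \right)}\right) = \left(-27\right) 43 \left(- 6 \left(-3 + \left(41 - 32\right)\right)\right) = - 1161 \left(- 6 \left(-3 + \left(41 - 32\right)\right)\right) = - 1161 \left(- 6 \left(-3 + 9\right)\right) = - 1161 \left(\left(-6\right) 6\right) = \left(-1161\right) \left(-36\right) = 41796$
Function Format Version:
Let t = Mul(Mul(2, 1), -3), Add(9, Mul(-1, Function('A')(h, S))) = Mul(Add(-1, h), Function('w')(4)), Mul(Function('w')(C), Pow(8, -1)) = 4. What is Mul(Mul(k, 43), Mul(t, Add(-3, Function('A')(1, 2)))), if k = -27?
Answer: 41796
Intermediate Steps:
Function('w')(C) = 32 (Function('w')(C) = Mul(8, 4) = 32)
Function('A')(h, S) = Add(41, Mul(-32, h)) (Function('A')(h, S) = Add(9, Mul(-1, Mul(Add(-1, h), 32))) = Add(9, Mul(-1, Add(-32, Mul(32, h)))) = Add(9, Add(32, Mul(-32, h))) = Add(41, Mul(-32, h)))
t = -6 (t = Mul(2, -3) = -6)
Mul(Mul(k, 43), Mul(t, Add(-3, Function('A')(1, 2)))) = Mul(Mul(-27, 43), Mul(-6, Add(-3, Add(41, Mul(-32, 1))))) = Mul(-1161, Mul(-6, Add(-3, Add(41, -32)))) = Mul(-1161, Mul(-6, Add(-3, 9))) = Mul(-1161, Mul(-6, 6)) = Mul(-1161, -36) = 41796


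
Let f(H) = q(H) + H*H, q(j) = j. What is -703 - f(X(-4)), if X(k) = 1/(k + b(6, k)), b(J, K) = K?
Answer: -44985/64 ≈ -702.89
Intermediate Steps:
X(k) = 1/(2*k) (X(k) = 1/(k + k) = 1/(2*k))
f(H) = H + H**2 (f(H) = H + H*H = H + H**2)
-703 - f(X(-4)) = -703 - (1/2)/(-4)*(1 + (1/2)/(-4)) = -703 - (1/2)*(-1/4)*(1 + (1/2)*(-1/4)) = -703 - (-1)*(1 - 1/8)/8 = -703 - (-1)*7/(8*8) = -703 - 1*(-7/64) = -703 + 7/64 = -44985/64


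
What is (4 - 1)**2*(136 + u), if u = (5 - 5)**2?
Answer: 1224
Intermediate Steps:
u = 0 (u = 0**2 = 0)
(4 - 1)**2*(136 + u) = (4 - 1)**2*(136 + 0) = 3**2*136 = 9*136 = 1224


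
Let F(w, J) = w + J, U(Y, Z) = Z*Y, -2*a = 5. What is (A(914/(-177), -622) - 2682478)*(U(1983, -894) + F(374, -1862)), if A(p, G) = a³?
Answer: 19038086455605/4 ≈ 4.7595e+12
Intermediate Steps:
a = -5/2 (a = -½*5 = -5/2 ≈ -2.5000)
U(Y, Z) = Y*Z
A(p, G) = -125/8 (A(p, G) = (-5/2)³ = -125/8)
F(w, J) = J + w
(A(914/(-177), -622) - 2682478)*(U(1983, -894) + F(374, -1862)) = (-125/8 - 2682478)*(1983*(-894) + (-1862 + 374)) = -21459949*(-1772802 - 1488)/8 = -21459949/8*(-1774290) = 19038086455605/4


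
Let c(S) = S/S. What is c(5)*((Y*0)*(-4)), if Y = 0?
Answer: 0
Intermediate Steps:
c(S) = 1
c(5)*((Y*0)*(-4)) = 1*((0*0)*(-4)) = 1*(0*(-4)) = 1*0 = 0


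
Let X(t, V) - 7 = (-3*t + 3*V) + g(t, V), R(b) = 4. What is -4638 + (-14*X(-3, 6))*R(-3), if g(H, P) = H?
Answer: -6374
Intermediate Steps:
X(t, V) = 7 - 2*t + 3*V (X(t, V) = 7 + ((-3*t + 3*V) + t) = 7 + (-2*t + 3*V) = 7 - 2*t + 3*V)
-4638 + (-14*X(-3, 6))*R(-3) = -4638 - 14*(7 - 2*(-3) + 3*6)*4 = -4638 - 14*(7 + 6 + 18)*4 = -4638 - 14*31*4 = -4638 - 434*4 = -4638 - 1736 = -6374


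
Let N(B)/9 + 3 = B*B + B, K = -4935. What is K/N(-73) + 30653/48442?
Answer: 403373537/763397478 ≈ 0.52839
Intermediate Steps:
N(B) = -27 + 9*B + 9*B² (N(B) = -27 + 9*(B*B + B) = -27 + 9*(B² + B) = -27 + 9*(B + B²) = -27 + (9*B + 9*B²) = -27 + 9*B + 9*B²)
K/N(-73) + 30653/48442 = -4935/(-27 + 9*(-73) + 9*(-73)²) + 30653/48442 = -4935/(-27 - 657 + 9*5329) + 30653*(1/48442) = -4935/(-27 - 657 + 47961) + 30653/48442 = -4935/47277 + 30653/48442 = -4935*1/47277 + 30653/48442 = -1645/15759 + 30653/48442 = 403373537/763397478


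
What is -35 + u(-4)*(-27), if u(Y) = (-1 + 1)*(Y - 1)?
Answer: -35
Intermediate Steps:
u(Y) = 0 (u(Y) = 0*(-1 + Y) = 0)
-35 + u(-4)*(-27) = -35 + 0*(-27) = -35 + 0 = -35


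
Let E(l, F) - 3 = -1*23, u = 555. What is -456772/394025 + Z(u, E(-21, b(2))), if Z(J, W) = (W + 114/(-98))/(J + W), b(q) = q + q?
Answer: -2476576381/2065873075 ≈ -1.1988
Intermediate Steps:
b(q) = 2*q
E(l, F) = -20 (E(l, F) = 3 - 1*23 = 3 - 23 = -20)
Z(J, W) = (-57/49 + W)/(J + W) (Z(J, W) = (W + 114*(-1/98))/(J + W) = (W - 57/49)/(J + W) = (-57/49 + W)/(J + W))
-456772/394025 + Z(u, E(-21, b(2))) = -456772/394025 + (-57/49 - 20)/(555 - 20) = -456772*1/394025 - 1037/49/535 = -456772/394025 + (1/535)*(-1037/49) = -456772/394025 - 1037/26215 = -2476576381/2065873075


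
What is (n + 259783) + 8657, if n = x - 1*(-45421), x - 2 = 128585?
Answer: 442448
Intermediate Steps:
x = 128587 (x = 2 + 128585 = 128587)
n = 174008 (n = 128587 - 1*(-45421) = 128587 + 45421 = 174008)
(n + 259783) + 8657 = (174008 + 259783) + 8657 = 433791 + 8657 = 442448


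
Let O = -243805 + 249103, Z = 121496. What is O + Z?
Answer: 126794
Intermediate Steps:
O = 5298
O + Z = 5298 + 121496 = 126794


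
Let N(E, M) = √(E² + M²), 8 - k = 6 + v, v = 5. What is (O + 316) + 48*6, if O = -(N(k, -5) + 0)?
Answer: 604 - √34 ≈ 598.17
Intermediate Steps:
k = -3 (k = 8 - (6 + 5) = 8 - 1*11 = 8 - 11 = -3)
O = -√34 (O = -(√((-3)² + (-5)²) + 0) = -(√(9 + 25) + 0) = -(√34 + 0) = -√34 ≈ -5.8309)
(O + 316) + 48*6 = (-√34 + 316) + 48*6 = (316 - √34) + 288 = 604 - √34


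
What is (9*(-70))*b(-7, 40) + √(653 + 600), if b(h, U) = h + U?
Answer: -20790 + √1253 ≈ -20755.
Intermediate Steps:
b(h, U) = U + h
(9*(-70))*b(-7, 40) + √(653 + 600) = (9*(-70))*(40 - 7) + √(653 + 600) = -630*33 + √1253 = -20790 + √1253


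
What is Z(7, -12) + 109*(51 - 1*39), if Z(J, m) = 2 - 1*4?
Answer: 1306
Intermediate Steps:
Z(J, m) = -2 (Z(J, m) = 2 - 4 = -2)
Z(7, -12) + 109*(51 - 1*39) = -2 + 109*(51 - 1*39) = -2 + 109*(51 - 39) = -2 + 109*12 = -2 + 1308 = 1306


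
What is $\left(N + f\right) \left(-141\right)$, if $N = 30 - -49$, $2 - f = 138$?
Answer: $8037$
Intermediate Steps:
$f = -136$ ($f = 2 - 138 = -136$)
$N = 79$ ($N = 30 + 49 = 79$)
$\left(N + f\right) \left(-141\right) = \left(79 - 136\right) \left(-141\right) = \left(-57\right) \left(-141\right) = 8037$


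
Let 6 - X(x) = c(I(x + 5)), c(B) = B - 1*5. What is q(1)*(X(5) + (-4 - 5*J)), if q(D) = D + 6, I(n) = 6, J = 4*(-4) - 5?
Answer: 742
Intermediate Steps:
J = -21 (J = -16 - 5 = -21)
c(B) = -5 + B (c(B) = B - 5 = -5 + B)
X(x) = 5 (X(x) = 6 - (-5 + 6) = 6 - 1*1 = 6 - 1 = 5)
q(D) = 6 + D
q(1)*(X(5) + (-4 - 5*J)) = (6 + 1)*(5 + (-4 - 5*(-21))) = 7*(5 + (-4 + 105)) = 7*(5 + 101) = 7*106 = 742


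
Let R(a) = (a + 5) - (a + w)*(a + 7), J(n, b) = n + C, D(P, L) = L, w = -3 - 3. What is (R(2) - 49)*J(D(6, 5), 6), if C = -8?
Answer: 18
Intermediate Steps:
w = -6
J(n, b) = -8 + n (J(n, b) = n - 8 = -8 + n)
R(a) = 5 + a - (-6 + a)*(7 + a) (R(a) = (a + 5) - (a - 6)*(a + 7) = (5 + a) - (-6 + a)*(7 + a) = 5 + a - (-6 + a)*(7 + a))
(R(2) - 49)*J(D(6, 5), 6) = ((47 - 1*2²) - 49)*(-8 + 5) = ((47 - 1*4) - 49)*(-3) = ((47 - 4) - 49)*(-3) = (43 - 49)*(-3) = -6*(-3) = 18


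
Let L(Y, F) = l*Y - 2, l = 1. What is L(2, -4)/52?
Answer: 0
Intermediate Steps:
L(Y, F) = -2 + Y (L(Y, F) = 1*Y - 2 = Y - 2 = -2 + Y)
L(2, -4)/52 = (-2 + 2)/52 = (1/52)*0 = 0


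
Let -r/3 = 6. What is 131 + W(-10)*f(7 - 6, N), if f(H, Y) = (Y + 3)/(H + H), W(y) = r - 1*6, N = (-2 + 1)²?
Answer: 83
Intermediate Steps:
r = -18 (r = -3*6 = -18)
N = 1 (N = (-1)² = 1)
W(y) = -24 (W(y) = -18 - 1*6 = -18 - 6 = -24)
f(H, Y) = (3 + Y)/(2*H) (f(H, Y) = (3 + Y)/((2*H)) = (3 + Y)*(1/(2*H)) = (3 + Y)/(2*H))
131 + W(-10)*f(7 - 6, N) = 131 - 12*(3 + 1)/(7 - 6) = 131 - 12*4/1 = 131 - 12*4 = 131 - 24*2 = 131 - 48 = 83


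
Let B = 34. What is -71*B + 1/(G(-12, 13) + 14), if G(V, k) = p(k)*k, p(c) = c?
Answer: -441761/183 ≈ -2414.0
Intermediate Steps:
G(V, k) = k² (G(V, k) = k*k = k²)
-71*B + 1/(G(-12, 13) + 14) = -71*34 + 1/(13² + 14) = -2414 + 1/(169 + 14) = -2414 + 1/183 = -441761/183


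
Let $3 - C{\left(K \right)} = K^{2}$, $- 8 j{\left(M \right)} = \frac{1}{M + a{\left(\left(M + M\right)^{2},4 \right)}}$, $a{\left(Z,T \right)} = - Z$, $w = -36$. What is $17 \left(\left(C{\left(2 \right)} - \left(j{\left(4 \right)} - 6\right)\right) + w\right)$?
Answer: $- \frac{252977}{480} \approx -527.04$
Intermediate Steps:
$j{\left(M \right)} = - \frac{1}{8 \left(M - 4 M^{2}\right)}$ ($j{\left(M \right)} = - \frac{1}{8 \left(M - \left(M + M\right)^{2}\right)} = - \frac{1}{8 \left(M - \left(2 M\right)^{2}\right)} = - \frac{1}{8 \left(M - 4 M^{2}\right)}$)
$C{\left(K \right)} = 3 - K^{2}$
$17 \left(\left(C{\left(2 \right)} - \left(j{\left(4 \right)} - 6\right)\right) + w\right) = 17 \left(\left(\left(3 - 2^{2}\right) - \left(\frac{1}{8 \cdot 4 \left(-1 + 4 \cdot 4\right)} - 6\right)\right) - 36\right) = 17 \left(\left(\left(3 - 4\right) - \left(\frac{1}{8} \cdot \frac{1}{4} \frac{1}{-1 + 16} - 6\right)\right) - 36\right) = 17 \left(\left(\left(3 - 4\right) - \left(\frac{1}{8} \cdot \frac{1}{4} \cdot \frac{1}{15} - 6\right)\right) - 36\right) = 17 \left(\left(-1 - \left(\frac{1}{8} \cdot \frac{1}{4} \cdot \frac{1}{15} - 6\right)\right) - 36\right) = 17 \left(\left(-1 - \left(\frac{1}{480} - 6\right)\right) - 36\right) = 17 \left(\left(-1 - - \frac{2879}{480}\right) - 36\right) = 17 \left(\left(-1 + \frac{2879}{480}\right) - 36\right) = 17 \left(\frac{2399}{480} - 36\right) = 17 \left(- \frac{14881}{480}\right) = - \frac{252977}{480}$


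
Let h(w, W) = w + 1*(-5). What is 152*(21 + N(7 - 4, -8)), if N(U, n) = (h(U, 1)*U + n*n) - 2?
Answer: 11704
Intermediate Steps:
h(w, W) = -5 + w (h(w, W) = w - 5 = -5 + w)
N(U, n) = -2 + n**2 + U*(-5 + U) (N(U, n) = ((-5 + U)*U + n*n) - 2 = (U*(-5 + U) + n**2) - 2 = (n**2 + U*(-5 + U)) - 2 = -2 + n**2 + U*(-5 + U))
152*(21 + N(7 - 4, -8)) = 152*(21 + (-2 + (-8)**2 + (7 - 4)*(-5 + (7 - 4)))) = 152*(21 + (-2 + 64 + 3*(-5 + 3))) = 152*(21 + (-2 + 64 + 3*(-2))) = 152*(21 + (-2 + 64 - 6)) = 152*(21 + 56) = 152*77 = 11704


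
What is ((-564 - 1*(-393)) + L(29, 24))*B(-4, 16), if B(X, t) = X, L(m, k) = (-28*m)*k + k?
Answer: 78540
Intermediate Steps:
L(m, k) = k - 28*k*m (L(m, k) = -28*k*m + k = k - 28*k*m)
((-564 - 1*(-393)) + L(29, 24))*B(-4, 16) = ((-564 - 1*(-393)) + 24*(1 - 28*29))*(-4) = ((-564 + 393) + 24*(1 - 812))*(-4) = (-171 + 24*(-811))*(-4) = (-171 - 19464)*(-4) = -19635*(-4) = 78540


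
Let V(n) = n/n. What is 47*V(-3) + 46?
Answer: 93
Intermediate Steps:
V(n) = 1
47*V(-3) + 46 = 47*1 + 46 = 47 + 46 = 93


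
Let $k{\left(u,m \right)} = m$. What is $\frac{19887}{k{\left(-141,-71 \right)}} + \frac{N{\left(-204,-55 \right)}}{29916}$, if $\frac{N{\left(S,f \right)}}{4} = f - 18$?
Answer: $- \frac{148740056}{531009} \approx -280.11$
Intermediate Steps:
$N{\left(S,f \right)} = -72 + 4 f$ ($N{\left(S,f \right)} = 4 \left(f - 18\right) = 4 \left(-18 + f\right) = -72 + 4 f$)
$\frac{19887}{k{\left(-141,-71 \right)}} + \frac{N{\left(-204,-55 \right)}}{29916} = \frac{19887}{-71} + \frac{-72 + 4 \left(-55\right)}{29916} = 19887 \left(- \frac{1}{71}\right) + \left(-72 - 220\right) \frac{1}{29916} = - \frac{19887}{71} - \frac{73}{7479} = - \frac{148740056}{531009}$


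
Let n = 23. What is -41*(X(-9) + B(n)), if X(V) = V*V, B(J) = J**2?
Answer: -25010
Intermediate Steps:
X(V) = V**2
-41*(X(-9) + B(n)) = -41*((-9)**2 + 23**2) = -41*(81 + 529) = -41*610 = -25010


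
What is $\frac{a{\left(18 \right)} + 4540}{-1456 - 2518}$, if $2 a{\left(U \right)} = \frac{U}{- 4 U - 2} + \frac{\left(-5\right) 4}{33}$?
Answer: $- \frac{11085643}{9704508} \approx -1.1423$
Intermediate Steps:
$a{\left(U \right)} = - \frac{10}{33} + \frac{U}{2 \left(-2 - 4 U\right)}$ ($a{\left(U \right)} = \frac{\frac{U}{- 4 U - 2} + \frac{\left(-5\right) 4}{33}}{2} = \frac{\frac{U}{-2 - 4 U} - \frac{20}{33}}{2} = \frac{- \frac{20}{33} + \frac{U}{-2 - 4 U}}{2} = - \frac{10}{33} + \frac{U}{2 \left(-2 - 4 U\right)}$)
$\frac{a{\left(18 \right)} + 4540}{-1456 - 2518} = \frac{\frac{-40 - 2034}{132 \left(1 + 2 \cdot 18\right)} + 4540}{-1456 - 2518} = \frac{\frac{-40 - 2034}{132 \left(1 + 36\right)} + 4540}{-3974} = \left(\frac{1}{132} \cdot \frac{1}{37} \left(-2074\right) + 4540\right) \left(- \frac{1}{3974}\right) = \left(- \frac{1037}{2442} + 4540\right) \left(- \frac{1}{3974}\right) = \frac{11085643}{2442} \left(- \frac{1}{3974}\right) = - \frac{11085643}{9704508}$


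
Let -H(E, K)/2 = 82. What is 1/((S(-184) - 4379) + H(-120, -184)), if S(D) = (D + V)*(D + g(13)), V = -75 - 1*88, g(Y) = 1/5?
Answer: 5/296178 ≈ 1.6882e-5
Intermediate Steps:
g(Y) = ⅕
H(E, K) = -164 (H(E, K) = -2*82 = -164)
V = -163 (V = -75 - 88 = -163)
S(D) = (-163 + D)*(⅕ + D) (S(D) = (D - 163)*(D + ⅕) = (-163 + D)*(⅕ + D))
1/((S(-184) - 4379) + H(-120, -184)) = 1/(((-163/5 + (-184)² - 814/5*(-184)) - 4379) - 164) = 1/(((-163/5 + 33856 + 149776/5) - 4379) - 164) = 1/((318893/5 - 4379) - 164) = 1/(296998/5 - 164) = 1/(296178/5) = 5/296178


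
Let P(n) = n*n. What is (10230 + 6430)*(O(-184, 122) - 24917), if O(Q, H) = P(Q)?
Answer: 148923740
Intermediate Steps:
P(n) = n²
O(Q, H) = Q²
(10230 + 6430)*(O(-184, 122) - 24917) = (10230 + 6430)*((-184)² - 24917) = 16660*(33856 - 24917) = 16660*8939 = 148923740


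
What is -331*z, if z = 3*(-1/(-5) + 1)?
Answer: -5958/5 ≈ -1191.6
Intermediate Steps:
z = 18/5 (z = 3*(-1*(-⅕) + 1) = 3*(⅕ + 1) = 3*(6/5) = 18/5 ≈ 3.6000)
-331*z = -331*18/5 = -5958/5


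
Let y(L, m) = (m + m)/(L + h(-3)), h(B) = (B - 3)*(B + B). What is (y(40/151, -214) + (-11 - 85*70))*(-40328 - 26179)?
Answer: 543812176362/1369 ≈ 3.9723e+8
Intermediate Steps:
h(B) = 2*B*(-3 + B) (h(B) = (-3 + B)*(2*B) = 2*B*(-3 + B))
y(L, m) = 2*m/(36 + L) (y(L, m) = (m + m)/(L + 2*(-3)*(-3 - 3)) = (2*m)/(L + 2*(-3)*(-6)) = (2*m)/(L + 36) = (2*m)/(36 + L) = 2*m/(36 + L))
(y(40/151, -214) + (-11 - 85*70))*(-40328 - 26179) = (2*(-214)/(36 + 40/151) + (-11 - 85*70))*(-40328 - 26179) = (2*(-214)/(36 + 40*(1/151)) + (-11 - 5950))*(-66507) = (2*(-214)/(36 + 40/151) - 5961)*(-66507) = (2*(-214)/(5476/151) - 5961)*(-66507) = (2*(-214)*(151/5476) - 5961)*(-66507) = (-16157/1369 - 5961)*(-66507) = -8176766/1369*(-66507) = 543812176362/1369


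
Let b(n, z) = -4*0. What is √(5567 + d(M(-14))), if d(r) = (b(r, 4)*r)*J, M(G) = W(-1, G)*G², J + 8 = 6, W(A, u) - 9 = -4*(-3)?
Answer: √5567 ≈ 74.612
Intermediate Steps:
b(n, z) = 0
W(A, u) = 21 (W(A, u) = 9 - 4*(-3) = 9 + 12 = 21)
J = -2 (J = -8 + 6 = -2)
M(G) = 21*G²
d(r) = 0 (d(r) = (0*r)*(-2) = 0*(-2) = 0)
√(5567 + d(M(-14))) = √(5567 + 0) = √5567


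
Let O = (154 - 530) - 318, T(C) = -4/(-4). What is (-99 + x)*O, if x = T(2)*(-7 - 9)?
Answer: 79810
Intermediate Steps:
T(C) = 1 (T(C) = -4*(-¼) = 1)
x = -16 (x = 1*(-7 - 9) = 1*(-16) = -16)
O = -694 (O = -376 - 318 = -694)
(-99 + x)*O = (-99 - 16)*(-694) = -115*(-694) = 79810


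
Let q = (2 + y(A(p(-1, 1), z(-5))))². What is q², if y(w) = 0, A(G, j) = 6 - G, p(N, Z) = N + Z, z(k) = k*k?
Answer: 16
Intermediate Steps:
z(k) = k²
q = 4 (q = (2 + 0)² = 2² = 4)
q² = 4² = 16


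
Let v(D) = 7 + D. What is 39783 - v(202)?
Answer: 39574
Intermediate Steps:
39783 - v(202) = 39783 - (7 + 202) = 39783 - 1*209 = 39783 - 209 = 39574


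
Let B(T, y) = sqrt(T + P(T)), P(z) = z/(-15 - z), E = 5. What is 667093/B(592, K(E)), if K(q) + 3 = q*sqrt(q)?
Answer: 667093*sqrt(13610154)/89688 ≈ 27440.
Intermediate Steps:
K(q) = -3 + q**(3/2) (K(q) = -3 + q*sqrt(q) = -3 + q**(3/2))
B(T, y) = sqrt(T - T/(15 + T))
667093/B(592, K(E)) = 667093/(sqrt(592*(14 + 592)/(15 + 592))) = 667093/(sqrt(592*606/607)) = 667093/(sqrt(592*(1/607)*606)) = 667093/(sqrt(358752/607)) = 667093/((4*sqrt(13610154)/607)) = 667093*(sqrt(13610154)/89688) = 667093*sqrt(13610154)/89688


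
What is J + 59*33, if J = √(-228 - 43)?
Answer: 1947 + I*√271 ≈ 1947.0 + 16.462*I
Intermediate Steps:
J = I*√271 (J = √(-271) = I*√271 ≈ 16.462*I)
J + 59*33 = I*√271 + 59*33 = I*√271 + 1947 = 1947 + I*√271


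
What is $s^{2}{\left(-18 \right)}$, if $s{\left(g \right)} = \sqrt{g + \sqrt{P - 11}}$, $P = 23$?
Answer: $-18 + 2 \sqrt{3} \approx -14.536$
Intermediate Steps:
$s{\left(g \right)} = \sqrt{g + 2 \sqrt{3}}$ ($s{\left(g \right)} = \sqrt{g + \sqrt{23 - 11}} = \sqrt{g + \sqrt{12}} = \sqrt{g + 2 \sqrt{3}}$)
$s^{2}{\left(-18 \right)} = \left(\sqrt{-18 + 2 \sqrt{3}}\right)^{2} = -18 + 2 \sqrt{3}$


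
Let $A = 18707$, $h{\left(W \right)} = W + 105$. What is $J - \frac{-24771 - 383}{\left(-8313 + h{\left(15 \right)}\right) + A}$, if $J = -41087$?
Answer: $- \frac{215981782}{5257} \approx -41085.0$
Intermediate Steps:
$h{\left(W \right)} = 105 + W$
$J - \frac{-24771 - 383}{\left(-8313 + h{\left(15 \right)}\right) + A} = -41087 - \frac{-24771 - 383}{\left(-8313 + \left(105 + 15\right)\right) + 18707} = -41087 - - \frac{25154}{\left(-8313 + 120\right) + 18707} = -41087 - - \frac{25154}{-8193 + 18707} = -41087 - - \frac{25154}{10514} = -41087 - \left(-25154\right) \frac{1}{10514} = -41087 - - \frac{12577}{5257} = -41087 + \frac{12577}{5257} = - \frac{215981782}{5257}$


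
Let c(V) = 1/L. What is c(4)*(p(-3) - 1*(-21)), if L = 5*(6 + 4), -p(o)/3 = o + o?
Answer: 39/50 ≈ 0.78000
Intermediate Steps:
p(o) = -6*o (p(o) = -3*(o + o) = -6*o)
L = 50 (L = 5*10 = 50)
c(V) = 1/50
c(4)*(p(-3) - 1*(-21)) = (-6*(-3) - 1*(-21))/50 = (18 + 21)/50 = (1/50)*39 = 39/50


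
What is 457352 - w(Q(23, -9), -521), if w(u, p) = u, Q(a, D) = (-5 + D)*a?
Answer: 457674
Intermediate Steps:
Q(a, D) = a*(-5 + D)
457352 - w(Q(23, -9), -521) = 457352 - 23*(-5 - 9) = 457352 - 23*(-14) = 457352 - 1*(-322) = 457352 + 322 = 457674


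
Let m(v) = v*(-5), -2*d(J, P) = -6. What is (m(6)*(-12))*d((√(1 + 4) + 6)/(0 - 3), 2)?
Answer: 1080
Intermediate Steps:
d(J, P) = 3 (d(J, P) = -½*(-6) = 3)
m(v) = -5*v
(m(6)*(-12))*d((√(1 + 4) + 6)/(0 - 3), 2) = (-5*6*(-12))*3 = -30*(-12)*3 = 360*3 = 1080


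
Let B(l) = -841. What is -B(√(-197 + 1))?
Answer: 841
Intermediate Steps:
-B(√(-197 + 1)) = -1*(-841) = 841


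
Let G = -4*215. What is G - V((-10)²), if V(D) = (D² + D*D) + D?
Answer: -20960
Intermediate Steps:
V(D) = D + 2*D² (V(D) = (D² + D²) + D = 2*D² + D = D + 2*D²)
G = -860
G - V((-10)²) = -860 - (-10)²*(1 + 2*(-10)²) = -860 - 100*(1 + 2*100) = -860 - 100*(1 + 200) = -860 - 100*201 = -860 - 1*20100 = -860 - 20100 = -20960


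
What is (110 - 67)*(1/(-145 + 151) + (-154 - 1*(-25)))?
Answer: -33239/6 ≈ -5539.8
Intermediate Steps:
(110 - 67)*(1/(-145 + 151) + (-154 - 1*(-25))) = 43*(1/6 + (-154 + 25)) = 43*(⅙ - 129) = 43*(-773/6) = -33239/6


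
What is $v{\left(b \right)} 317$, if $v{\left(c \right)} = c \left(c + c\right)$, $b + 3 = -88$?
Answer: $5250154$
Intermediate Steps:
$b = -91$ ($b = -3 - 88 = -91$)
$v{\left(c \right)} = 2 c^{2}$ ($v{\left(c \right)} = c 2 c = 2 c^{2}$)
$v{\left(b \right)} 317 = 2 \left(-91\right)^{2} \cdot 317 = 2 \cdot 8281 \cdot 317 = 16562 \cdot 317 = 5250154$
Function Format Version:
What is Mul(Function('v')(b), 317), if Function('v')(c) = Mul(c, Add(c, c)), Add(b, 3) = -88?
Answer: 5250154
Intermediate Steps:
b = -91 (b = Add(-3, -88) = -91)
Function('v')(c) = Mul(2, Pow(c, 2)) (Function('v')(c) = Mul(c, Mul(2, c)) = Mul(2, Pow(c, 2)))
Mul(Function('v')(b), 317) = Mul(Mul(2, Pow(-91, 2)), 317) = Mul(Mul(2, 8281), 317) = Mul(16562, 317) = 5250154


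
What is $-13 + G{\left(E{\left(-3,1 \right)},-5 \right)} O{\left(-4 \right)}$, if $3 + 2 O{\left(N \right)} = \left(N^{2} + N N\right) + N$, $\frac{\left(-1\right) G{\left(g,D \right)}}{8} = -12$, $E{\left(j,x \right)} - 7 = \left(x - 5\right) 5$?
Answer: $1187$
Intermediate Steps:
$E{\left(j,x \right)} = -18 + 5 x$ ($E{\left(j,x \right)} = 7 + \left(x - 5\right) 5 = 7 + \left(-5 + x\right) 5 = 7 + \left(-25 + 5 x\right) = -18 + 5 x$)
$G{\left(g,D \right)} = 96$ ($G{\left(g,D \right)} = \left(-8\right) \left(-12\right) = 96$)
$O{\left(N \right)} = - \frac{3}{2} + N^{2} + \frac{N}{2}$ ($O{\left(N \right)} = - \frac{3}{2} + \frac{\left(N^{2} + N N\right) + N}{2} = - \frac{3}{2} + \frac{\left(N^{2} + N^{2}\right) + N}{2} = - \frac{3}{2} + \frac{2 N^{2} + N}{2} = - \frac{3}{2} + \frac{N + 2 N^{2}}{2} = - \frac{3}{2} + \left(N^{2} + \frac{N}{2}\right) = - \frac{3}{2} + N^{2} + \frac{N}{2}$)
$-13 + G{\left(E{\left(-3,1 \right)},-5 \right)} O{\left(-4 \right)} = -13 + 96 \left(- \frac{3}{2} + \left(-4\right)^{2} + \frac{1}{2} \left(-4\right)\right) = -13 + 96 \left(- \frac{3}{2} + 16 - 2\right) = -13 + 96 \cdot \frac{25}{2} = -13 + 1200 = 1187$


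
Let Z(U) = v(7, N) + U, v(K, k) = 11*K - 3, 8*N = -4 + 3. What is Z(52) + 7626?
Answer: 7752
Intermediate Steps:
N = -⅛ (N = (-4 + 3)/8 = (⅛)*(-1) = -⅛ ≈ -0.12500)
v(K, k) = -3 + 11*K
Z(U) = 74 + U (Z(U) = (-3 + 11*7) + U = (-3 + 77) + U = 74 + U)
Z(52) + 7626 = (74 + 52) + 7626 = 126 + 7626 = 7752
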